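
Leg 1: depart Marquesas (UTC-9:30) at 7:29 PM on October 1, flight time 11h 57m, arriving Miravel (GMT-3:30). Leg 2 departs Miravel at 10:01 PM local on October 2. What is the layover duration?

8 hours 35 minutes

Convert departure to UTC: 7:29 PM + 9:30 = 4:59 AM UTC on Oct 2.
Add 11 hours and 57 minutes flight time → 4:56 PM UTC.
Miravel is UTC−3:30, so local arrival = 4:56 PM − 3:30 = 1:26 PM on Oct 2.
Layover = 10:01 PM − 1:26 PM = 8 hours 35 minutes.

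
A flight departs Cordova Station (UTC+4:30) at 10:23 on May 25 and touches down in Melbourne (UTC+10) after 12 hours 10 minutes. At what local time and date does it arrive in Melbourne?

Convert departure to UTC: 10:23 − 4:30 = 05:53 UTC on May 25.
Add 12 hours and 10 minutes travel time → 18:03 UTC.
Melbourne is UTC+10:00, so local arrival = 18:03 + 10:00 = 04:03 on May 26.

04:03 on May 26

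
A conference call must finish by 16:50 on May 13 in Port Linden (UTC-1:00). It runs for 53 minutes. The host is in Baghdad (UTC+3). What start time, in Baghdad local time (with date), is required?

19:57 on May 13

Target end time in UTC: 16:50 + 1:00 = 17:50 on May 13.
Subtract 53 minutes → start 16:57 UTC on May 13.
Baghdad is UTC+3:00: 16:57 + 3:00 = 19:57 on May 13.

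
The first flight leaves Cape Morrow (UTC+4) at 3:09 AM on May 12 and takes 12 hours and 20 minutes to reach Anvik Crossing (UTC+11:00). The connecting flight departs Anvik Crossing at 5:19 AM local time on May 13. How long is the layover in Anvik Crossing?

Convert departure to UTC: 3:09 AM − 4:00 = 11:09 PM UTC on May 11.
Add 12 hours and 20 minutes flight time → 11:29 AM UTC (May 12).
Anvik Crossing is UTC+11:00, so local arrival = 11:29 AM + 11:00 = 10:29 PM on May 12.
Layover = 5:19 AM − 10:29 PM (+1 day) = 6 hours 50 minutes.

6 hours 50 minutes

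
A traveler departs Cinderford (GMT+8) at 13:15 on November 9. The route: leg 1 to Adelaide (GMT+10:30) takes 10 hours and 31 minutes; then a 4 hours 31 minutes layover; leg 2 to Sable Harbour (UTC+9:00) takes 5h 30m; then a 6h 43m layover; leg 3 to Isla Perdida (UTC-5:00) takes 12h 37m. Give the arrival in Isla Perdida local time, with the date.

Convert departure to UTC: 13:15 − 8:00 = 05:15 UTC on Nov 9.
Add 10 hours 31 minutes leg 1 → 15:46 UTC.
Add 4 hours 31 minutes layover in Adelaide → 20:17 UTC.
Add 5 hours 30 minutes leg 2 → 01:47 UTC (Nov 10).
Add 6 hours 43 minutes layover in Sable Harbour → 08:30 UTC.
Add 12 hours 37 minutes leg 3 → 21:07 UTC.
Isla Perdida is UTC−5:00, so local arrival = 21:07 − 5:00 = 16:07 on Nov 10.

16:07 on Nov 10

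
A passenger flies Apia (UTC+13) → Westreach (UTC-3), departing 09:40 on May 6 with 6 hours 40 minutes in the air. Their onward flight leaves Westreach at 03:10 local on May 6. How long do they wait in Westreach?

2 hours 50 minutes

Convert departure to UTC: 09:40 − 13:00 = 20:40 UTC on May 5.
Add 6 hours and 40 minutes flight time → 03:20 UTC (May 6).
Westreach is UTC−3:00, so local arrival = 03:20 − 3:00 = 00:20 on May 6.
Layover = 03:10 − 00:20 = 2 hours 50 minutes.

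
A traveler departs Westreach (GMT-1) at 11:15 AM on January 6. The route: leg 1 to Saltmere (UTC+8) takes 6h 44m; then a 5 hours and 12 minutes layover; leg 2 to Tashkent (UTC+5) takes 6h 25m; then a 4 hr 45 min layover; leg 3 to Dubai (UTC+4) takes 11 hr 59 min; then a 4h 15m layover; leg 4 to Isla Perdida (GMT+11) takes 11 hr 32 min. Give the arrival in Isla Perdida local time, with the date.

2:07 AM on January 9

Convert departure to UTC: 11:15 AM + 1:00 = 12:15 PM UTC on Jan 6.
Add 6 hours 44 minutes leg 1 → 6:59 PM UTC.
Add 5 hours and 12 minutes layover in Saltmere → 12:11 AM UTC (Jan 7).
Add 6 hours 25 minutes leg 2 → 6:36 AM UTC.
Add 4 hours 45 minutes layover in Tashkent → 11:21 AM UTC.
Add 11 hours and 59 minutes leg 3 → 11:20 PM UTC.
Add 4 hours 15 minutes layover in Dubai → 3:35 AM UTC (Jan 8).
Add 11 hours and 32 minutes leg 4 → 3:07 PM UTC.
Isla Perdida is UTC+11:00, so local arrival = 3:07 PM + 11:00 = 2:07 AM on Jan 9.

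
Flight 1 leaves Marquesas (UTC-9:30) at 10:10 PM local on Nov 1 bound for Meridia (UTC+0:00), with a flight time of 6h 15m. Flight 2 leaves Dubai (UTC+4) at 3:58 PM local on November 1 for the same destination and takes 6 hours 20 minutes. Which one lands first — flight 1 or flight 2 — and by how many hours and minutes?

Flight 1 in UTC: 10:10 PM + 9:30 = 7:40 AM on Nov 2.
+6 hours and 15 minutes → arrive 1:55 PM UTC on Nov 2.
Flight 2 in UTC: 3:58 PM − 4:00 = 11:58 AM on Nov 1.
+6 hours 20 minutes → arrive 6:18 PM UTC on Nov 1.
Flight 2 lands earlier by 19 hours 37 minutes.

the second, by 19 hours 37 minutes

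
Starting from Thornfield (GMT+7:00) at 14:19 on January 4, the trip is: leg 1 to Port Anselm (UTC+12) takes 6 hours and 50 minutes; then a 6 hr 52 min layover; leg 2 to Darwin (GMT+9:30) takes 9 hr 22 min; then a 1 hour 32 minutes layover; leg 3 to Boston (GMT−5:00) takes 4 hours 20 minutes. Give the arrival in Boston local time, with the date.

07:15 on January 5

Convert departure to UTC: 14:19 − 7:00 = 07:19 UTC on Jan 4.
Add 6 hours 50 minutes leg 1 → 14:09 UTC.
Add 6 hours 52 minutes layover in Port Anselm → 21:01 UTC.
Add 9 hours and 22 minutes leg 2 → 06:23 UTC (Jan 5).
Add 1 hour 32 minutes layover in Darwin → 07:55 UTC.
Add 4 hours 20 minutes leg 3 → 12:15 UTC.
Boston is UTC−5:00, so local arrival = 12:15 − 5:00 = 07:15 on Jan 5.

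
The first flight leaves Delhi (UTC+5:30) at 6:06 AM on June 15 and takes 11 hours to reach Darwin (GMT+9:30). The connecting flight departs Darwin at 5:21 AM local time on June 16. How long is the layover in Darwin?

8 hours 15 minutes

Convert departure to UTC: 6:06 AM − 5:30 = 12:36 AM UTC on Jun 15.
Add 11 hours flight time → 11:36 AM UTC.
Darwin is UTC+9:30, so local arrival = 11:36 AM + 9:30 = 9:06 PM on Jun 15.
Layover = 5:21 AM − 9:06 PM (+1 day) = 8 hours 15 minutes.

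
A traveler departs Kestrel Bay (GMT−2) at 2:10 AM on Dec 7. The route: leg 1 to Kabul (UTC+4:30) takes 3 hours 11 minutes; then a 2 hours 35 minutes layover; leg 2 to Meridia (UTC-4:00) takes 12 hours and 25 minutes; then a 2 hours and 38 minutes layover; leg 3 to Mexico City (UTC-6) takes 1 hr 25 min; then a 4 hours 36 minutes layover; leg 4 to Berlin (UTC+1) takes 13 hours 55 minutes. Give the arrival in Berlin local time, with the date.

9:55 PM on December 8

Convert departure to UTC: 2:10 AM + 2:00 = 4:10 AM UTC on Dec 7.
Add 3 hours 11 minutes leg 1 → 7:21 AM UTC.
Add 2 hours 35 minutes layover in Kabul → 9:56 AM UTC.
Add 12 hours and 25 minutes leg 2 → 10:21 PM UTC.
Add 2 hours and 38 minutes layover in Meridia → 12:59 AM UTC (Dec 8).
Add 1 hour and 25 minutes leg 3 → 2:24 AM UTC.
Add 4 hours 36 minutes layover in Mexico City → 7:00 AM UTC.
Add 13 hours 55 minutes leg 4 → 8:55 PM UTC.
Berlin is UTC+1:00, so local arrival = 8:55 PM + 1:00 = 9:55 PM on Dec 8.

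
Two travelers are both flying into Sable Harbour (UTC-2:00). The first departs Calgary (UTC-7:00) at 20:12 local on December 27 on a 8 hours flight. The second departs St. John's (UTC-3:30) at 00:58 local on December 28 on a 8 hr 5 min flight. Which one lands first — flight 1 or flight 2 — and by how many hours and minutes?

the first, by 1 hour 21 minutes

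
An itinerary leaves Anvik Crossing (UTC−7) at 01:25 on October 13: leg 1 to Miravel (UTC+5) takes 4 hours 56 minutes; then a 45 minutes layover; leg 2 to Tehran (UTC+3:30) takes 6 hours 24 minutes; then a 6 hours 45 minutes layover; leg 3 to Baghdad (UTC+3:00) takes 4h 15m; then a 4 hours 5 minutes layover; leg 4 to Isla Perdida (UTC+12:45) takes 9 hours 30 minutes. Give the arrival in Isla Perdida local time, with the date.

09:50 on October 15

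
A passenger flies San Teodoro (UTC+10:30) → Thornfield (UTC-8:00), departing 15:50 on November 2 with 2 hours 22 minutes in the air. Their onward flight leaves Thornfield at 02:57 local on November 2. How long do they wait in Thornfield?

3 hours 15 minutes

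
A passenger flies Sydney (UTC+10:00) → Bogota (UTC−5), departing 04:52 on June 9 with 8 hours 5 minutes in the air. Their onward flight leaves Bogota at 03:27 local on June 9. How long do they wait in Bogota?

Convert departure to UTC: 04:52 − 10:00 = 18:52 UTC on Jun 8.
Add 8 hours and 5 minutes flight time → 02:57 UTC (Jun 9).
Bogota is UTC−5:00, so local arrival = 02:57 − 5:00 = 21:57 on Jun 8.
Layover = 03:27 − 21:57 (+1 day) = 5 hours 30 minutes.

5 hours 30 minutes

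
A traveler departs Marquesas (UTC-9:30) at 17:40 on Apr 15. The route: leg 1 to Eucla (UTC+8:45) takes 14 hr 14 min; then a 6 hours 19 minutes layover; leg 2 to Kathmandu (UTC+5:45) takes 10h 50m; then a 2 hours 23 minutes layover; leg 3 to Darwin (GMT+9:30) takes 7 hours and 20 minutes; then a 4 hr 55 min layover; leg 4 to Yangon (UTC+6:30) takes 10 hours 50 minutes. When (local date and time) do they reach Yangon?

Convert departure to UTC: 17:40 + 9:30 = 03:10 UTC on Apr 16.
Add 14 hours and 14 minutes leg 1 → 17:24 UTC.
Add 6 hours 19 minutes layover in Eucla → 23:43 UTC.
Add 10 hours 50 minutes leg 2 → 10:33 UTC (Apr 17).
Add 2 hours and 23 minutes layover in Kathmandu → 12:56 UTC.
Add 7 hours and 20 minutes leg 3 → 20:16 UTC.
Add 4 hours 55 minutes layover in Darwin → 01:11 UTC (Apr 18).
Add 10 hours and 50 minutes leg 4 → 12:01 UTC.
Yangon is UTC+6:30, so local arrival = 12:01 + 6:30 = 18:31 on Apr 18.

18:31 on Apr 18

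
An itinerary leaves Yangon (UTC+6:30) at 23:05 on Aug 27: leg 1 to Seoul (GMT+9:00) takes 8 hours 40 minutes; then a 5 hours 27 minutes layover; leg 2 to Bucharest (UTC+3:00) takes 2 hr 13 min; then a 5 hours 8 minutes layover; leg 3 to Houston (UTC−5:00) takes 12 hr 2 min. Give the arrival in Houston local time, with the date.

21:05 on August 28

Convert departure to UTC: 23:05 − 6:30 = 16:35 UTC on Aug 27.
Add 8 hours 40 minutes leg 1 → 01:15 UTC (Aug 28).
Add 5 hours 27 minutes layover in Seoul → 06:42 UTC.
Add 2 hours 13 minutes leg 2 → 08:55 UTC.
Add 5 hours and 8 minutes layover in Bucharest → 14:03 UTC.
Add 12 hours and 2 minutes leg 3 → 02:05 UTC (Aug 29).
Houston is UTC−5:00, so local arrival = 02:05 − 5:00 = 21:05 on Aug 28.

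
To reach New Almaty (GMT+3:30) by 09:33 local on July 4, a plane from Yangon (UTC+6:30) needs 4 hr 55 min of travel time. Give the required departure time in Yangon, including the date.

07:38 on July 4

Target arrival in UTC: 09:33 − 3:30 = 06:03 on Jul 4.
Subtract 4 hours 55 minutes → departure 01:08 UTC on Jul 4.
Yangon is UTC+6:30: 01:08 + 6:30 = 07:38 on Jul 4.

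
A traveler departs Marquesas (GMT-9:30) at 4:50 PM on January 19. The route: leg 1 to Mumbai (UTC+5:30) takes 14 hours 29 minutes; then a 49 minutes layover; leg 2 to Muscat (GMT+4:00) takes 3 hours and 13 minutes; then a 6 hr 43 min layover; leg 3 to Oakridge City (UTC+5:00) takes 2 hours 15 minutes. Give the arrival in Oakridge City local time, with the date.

10:49 AM on January 21

Convert departure to UTC: 4:50 PM + 9:30 = 2:20 AM UTC on Jan 20.
Add 14 hours 29 minutes leg 1 → 4:49 PM UTC.
Add 49 minutes layover in Mumbai → 5:38 PM UTC.
Add 3 hours 13 minutes leg 2 → 8:51 PM UTC.
Add 6 hours 43 minutes layover in Muscat → 3:34 AM UTC (Jan 21).
Add 2 hours 15 minutes leg 3 → 5:49 AM UTC.
Oakridge City is UTC+5:00, so local arrival = 5:49 AM + 5:00 = 10:49 AM on Jan 21.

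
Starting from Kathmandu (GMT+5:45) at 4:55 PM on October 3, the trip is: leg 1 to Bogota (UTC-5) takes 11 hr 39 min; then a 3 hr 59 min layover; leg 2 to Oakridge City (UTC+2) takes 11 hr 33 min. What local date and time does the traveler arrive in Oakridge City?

4:21 PM on Oct 4

Convert departure to UTC: 4:55 PM − 5:45 = 11:10 AM UTC on Oct 3.
Add 11 hours and 39 minutes leg 1 → 10:49 PM UTC.
Add 3 hours 59 minutes layover in Bogota → 2:48 AM UTC (Oct 4).
Add 11 hours and 33 minutes leg 2 → 2:21 PM UTC.
Oakridge City is UTC+2:00, so local arrival = 2:21 PM + 2:00 = 4:21 PM on Oct 4.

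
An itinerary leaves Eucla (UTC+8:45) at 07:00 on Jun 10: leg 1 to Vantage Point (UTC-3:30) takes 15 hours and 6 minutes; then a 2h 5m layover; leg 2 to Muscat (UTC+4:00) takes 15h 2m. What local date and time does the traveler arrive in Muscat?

Convert departure to UTC: 07:00 − 8:45 = 22:15 UTC on Jun 9.
Add 15 hours 6 minutes leg 1 → 13:21 UTC (Jun 10).
Add 2 hours and 5 minutes layover in Vantage Point → 15:26 UTC.
Add 15 hours 2 minutes leg 2 → 06:28 UTC (Jun 11).
Muscat is UTC+4:00, so local arrival = 06:28 + 4:00 = 10:28 on Jun 11.

10:28 on June 11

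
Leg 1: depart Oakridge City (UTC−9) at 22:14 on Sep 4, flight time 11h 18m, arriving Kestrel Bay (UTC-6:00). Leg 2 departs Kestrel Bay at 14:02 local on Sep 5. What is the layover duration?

1 hour 30 minutes

Convert departure to UTC: 22:14 + 9:00 = 07:14 UTC on Sep 5.
Add 11 hours and 18 minutes flight time → 18:32 UTC.
Kestrel Bay is UTC−6:00, so local arrival = 18:32 − 6:00 = 12:32 on Sep 5.
Layover = 14:02 − 12:32 = 1 hour 30 minutes.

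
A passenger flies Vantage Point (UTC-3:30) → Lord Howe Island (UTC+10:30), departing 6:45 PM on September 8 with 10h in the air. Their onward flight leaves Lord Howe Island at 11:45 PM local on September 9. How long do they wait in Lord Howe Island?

5 hours

Convert departure to UTC: 6:45 PM + 3:30 = 10:15 PM UTC on Sep 8.
Add 10 hours flight time → 8:15 AM UTC (Sep 9).
Lord Howe Island is UTC+10:30, so local arrival = 8:15 AM + 10:30 = 6:45 PM on Sep 9.
Layover = 11:45 PM − 6:45 PM = 5 hours.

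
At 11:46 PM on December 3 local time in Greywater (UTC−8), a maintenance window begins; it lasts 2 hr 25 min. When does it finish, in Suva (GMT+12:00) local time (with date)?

Convert start to UTC: 11:46 PM + 8:00 = 7:46 AM UTC on Dec 4.
Add 2 hours and 25 minutes duration → 10:11 AM UTC.
Suva is UTC+12:00, so local end time = 10:11 AM + 12:00 = 10:11 PM on Dec 4.

10:11 PM on December 4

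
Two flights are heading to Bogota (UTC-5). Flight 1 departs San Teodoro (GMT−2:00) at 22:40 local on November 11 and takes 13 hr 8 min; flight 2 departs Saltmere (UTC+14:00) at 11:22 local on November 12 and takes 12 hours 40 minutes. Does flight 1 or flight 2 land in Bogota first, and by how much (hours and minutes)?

Flight 1 in UTC: 22:40 + 2:00 = 00:40 on Nov 12.
+13 hours and 8 minutes → arrive 13:48 UTC on Nov 12.
Flight 2 in UTC: 11:22 − 14:00 = 21:22 on Nov 11.
+12 hours 40 minutes → arrive 10:02 UTC on Nov 12.
Flight 2 lands earlier by 3 hours 46 minutes.

the second, by 3 hours 46 minutes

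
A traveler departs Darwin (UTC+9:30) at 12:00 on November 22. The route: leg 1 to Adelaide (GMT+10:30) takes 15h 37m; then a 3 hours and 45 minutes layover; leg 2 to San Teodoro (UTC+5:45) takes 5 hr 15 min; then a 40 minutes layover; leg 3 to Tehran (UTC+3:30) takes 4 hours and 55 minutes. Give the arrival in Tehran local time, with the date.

12:12 on November 23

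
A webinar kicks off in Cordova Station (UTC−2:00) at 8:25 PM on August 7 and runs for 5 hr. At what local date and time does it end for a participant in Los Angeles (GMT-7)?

Convert start to UTC: 8:25 PM + 2:00 = 10:25 PM UTC on Aug 7.
Add 5 hours duration → 3:25 AM UTC (Aug 8).
Los Angeles is UTC−7:00, so local end time = 3:25 AM − 7:00 = 8:25 PM on Aug 7.

8:25 PM on Aug 7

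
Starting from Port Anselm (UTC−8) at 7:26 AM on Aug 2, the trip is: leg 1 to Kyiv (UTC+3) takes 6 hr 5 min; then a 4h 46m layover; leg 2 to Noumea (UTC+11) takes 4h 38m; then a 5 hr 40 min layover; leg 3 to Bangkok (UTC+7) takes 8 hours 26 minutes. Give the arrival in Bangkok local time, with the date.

Convert departure to UTC: 7:26 AM + 8:00 = 3:26 PM UTC on Aug 2.
Add 6 hours 5 minutes leg 1 → 9:31 PM UTC.
Add 4 hours and 46 minutes layover in Kyiv → 2:17 AM UTC (Aug 3).
Add 4 hours and 38 minutes leg 2 → 6:55 AM UTC.
Add 5 hours and 40 minutes layover in Noumea → 12:35 PM UTC.
Add 8 hours 26 minutes leg 3 → 9:01 PM UTC.
Bangkok is UTC+7:00, so local arrival = 9:01 PM + 7:00 = 4:01 AM on Aug 4.

4:01 AM on August 4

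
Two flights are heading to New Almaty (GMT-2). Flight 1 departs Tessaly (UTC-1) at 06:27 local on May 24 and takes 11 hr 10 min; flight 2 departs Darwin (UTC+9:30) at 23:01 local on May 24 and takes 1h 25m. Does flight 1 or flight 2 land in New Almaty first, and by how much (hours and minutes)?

the second, by 3 hours 41 minutes

Flight 1 in UTC: 06:27 + 1:00 = 07:27 on May 24.
+11 hours 10 minutes → arrive 18:37 UTC on May 24.
Flight 2 in UTC: 23:01 − 9:30 = 13:31 on May 24.
+1 hour and 25 minutes → arrive 14:56 UTC on May 24.
Flight 2 lands earlier by 3 hours 41 minutes.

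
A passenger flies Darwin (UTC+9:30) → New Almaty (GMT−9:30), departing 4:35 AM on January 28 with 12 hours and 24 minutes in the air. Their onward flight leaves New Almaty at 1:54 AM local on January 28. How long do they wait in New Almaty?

3 hours 55 minutes

Convert departure to UTC: 4:35 AM − 9:30 = 7:05 PM UTC on Jan 27.
Add 12 hours and 24 minutes flight time → 7:29 AM UTC (Jan 28).
New Almaty is UTC−9:30, so local arrival = 7:29 AM − 9:30 = 9:59 PM on Jan 27.
Layover = 1:54 AM − 9:59 PM (+1 day) = 3 hours 55 minutes.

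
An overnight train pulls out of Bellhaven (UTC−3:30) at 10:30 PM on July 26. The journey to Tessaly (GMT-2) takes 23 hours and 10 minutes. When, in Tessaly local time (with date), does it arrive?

11:10 PM on Jul 27

Convert departure to UTC: 10:30 PM + 3:30 = 2:00 AM UTC on Jul 27.
Add 23 hours 10 minutes travel time → 1:10 AM UTC (Jul 28).
Tessaly is UTC−2:00, so local arrival = 1:10 AM − 2:00 = 11:10 PM on Jul 27.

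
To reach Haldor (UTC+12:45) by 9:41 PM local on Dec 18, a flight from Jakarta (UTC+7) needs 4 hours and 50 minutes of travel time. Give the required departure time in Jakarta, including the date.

Target arrival in UTC: 9:41 PM − 12:45 = 8:56 AM on Dec 18.
Subtract 4 hours and 50 minutes → departure 4:06 AM UTC on Dec 18.
Jakarta is UTC+7:00: 4:06 AM + 7:00 = 11:06 AM on Dec 18.

11:06 AM on December 18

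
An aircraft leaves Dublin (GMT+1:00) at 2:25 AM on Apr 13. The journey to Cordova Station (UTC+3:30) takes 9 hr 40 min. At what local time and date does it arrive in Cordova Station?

Cordova Station is 2:30 ahead of Dublin.
After 9 hours and 40 minutes it is 12:05 PM in Dublin.
Shift by the zone difference: 12:05 PM + 2:30 = 2:35 PM on Apr 13 in Cordova Station.

2:35 PM on April 13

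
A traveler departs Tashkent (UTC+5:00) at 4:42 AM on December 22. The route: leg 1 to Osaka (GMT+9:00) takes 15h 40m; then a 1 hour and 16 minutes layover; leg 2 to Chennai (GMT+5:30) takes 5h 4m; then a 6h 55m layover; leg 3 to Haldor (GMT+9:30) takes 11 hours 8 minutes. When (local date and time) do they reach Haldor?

1:15 AM on Dec 24

Convert departure to UTC: 4:42 AM − 5:00 = 11:42 PM UTC on Dec 21.
Add 15 hours 40 minutes leg 1 → 3:22 PM UTC (Dec 22).
Add 1 hour 16 minutes layover in Osaka → 4:38 PM UTC.
Add 5 hours 4 minutes leg 2 → 9:42 PM UTC.
Add 6 hours and 55 minutes layover in Chennai → 4:37 AM UTC (Dec 23).
Add 11 hours 8 minutes leg 3 → 3:45 PM UTC.
Haldor is UTC+9:30, so local arrival = 3:45 PM + 9:30 = 1:15 AM on Dec 24.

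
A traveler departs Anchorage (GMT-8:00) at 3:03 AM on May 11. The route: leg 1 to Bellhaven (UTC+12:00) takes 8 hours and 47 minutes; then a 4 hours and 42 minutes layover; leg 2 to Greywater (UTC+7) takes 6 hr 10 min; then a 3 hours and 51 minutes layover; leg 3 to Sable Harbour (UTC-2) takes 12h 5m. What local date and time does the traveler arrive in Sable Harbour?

8:38 PM on May 12

Convert departure to UTC: 3:03 AM + 8:00 = 11:03 AM UTC on May 11.
Add 8 hours 47 minutes leg 1 → 7:50 PM UTC.
Add 4 hours 42 minutes layover in Bellhaven → 12:32 AM UTC (May 12).
Add 6 hours and 10 minutes leg 2 → 6:42 AM UTC.
Add 3 hours 51 minutes layover in Greywater → 10:33 AM UTC.
Add 12 hours and 5 minutes leg 3 → 10:38 PM UTC.
Sable Harbour is UTC−2:00, so local arrival = 10:38 PM − 2:00 = 8:38 PM on May 12.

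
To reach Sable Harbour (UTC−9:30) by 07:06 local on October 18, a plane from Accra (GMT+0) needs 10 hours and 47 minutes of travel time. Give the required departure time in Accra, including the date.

05:49 on Oct 18

Target arrival in UTC: 07:06 + 9:30 = 16:36 on Oct 18.
Subtract 10 hours and 47 minutes → departure 05:49 UTC on Oct 18.
Accra is UTC+0, so departure is 05:49 on Oct 18.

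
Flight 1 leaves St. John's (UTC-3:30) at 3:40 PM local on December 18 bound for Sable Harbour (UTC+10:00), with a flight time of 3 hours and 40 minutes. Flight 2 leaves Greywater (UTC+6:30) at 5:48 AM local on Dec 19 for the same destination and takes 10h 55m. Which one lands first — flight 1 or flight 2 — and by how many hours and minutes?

the first, by 11 hours 23 minutes

Flight 1 in UTC: 3:40 PM + 3:30 = 7:10 PM on Dec 18.
+3 hours and 40 minutes → arrive 10:50 PM UTC on Dec 18.
Flight 2 in UTC: 5:48 AM − 6:30 = 11:18 PM on Dec 18.
+10 hours and 55 minutes → arrive 10:13 AM UTC on Dec 19.
Flight 1 lands earlier by 11 hours 23 minutes.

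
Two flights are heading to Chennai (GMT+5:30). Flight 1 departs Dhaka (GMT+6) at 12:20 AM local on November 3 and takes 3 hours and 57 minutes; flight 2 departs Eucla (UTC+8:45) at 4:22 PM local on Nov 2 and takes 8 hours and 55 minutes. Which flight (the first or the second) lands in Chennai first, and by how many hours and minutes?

Flight 1 in UTC: 12:20 AM − 6:00 = 6:20 PM on Nov 2.
+3 hours 57 minutes → arrive 10:17 PM UTC on Nov 2.
Flight 2 in UTC: 4:22 PM − 8:45 = 7:37 AM on Nov 2.
+8 hours 55 minutes → arrive 4:32 PM UTC on Nov 2.
Flight 2 lands earlier by 5 hours 45 minutes.

the second, by 5 hours 45 minutes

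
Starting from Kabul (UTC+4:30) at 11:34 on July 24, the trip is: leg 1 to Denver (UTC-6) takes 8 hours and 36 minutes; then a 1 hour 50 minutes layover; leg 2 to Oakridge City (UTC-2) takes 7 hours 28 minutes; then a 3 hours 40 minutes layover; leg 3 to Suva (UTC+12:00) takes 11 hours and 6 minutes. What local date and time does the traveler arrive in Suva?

Convert departure to UTC: 11:34 − 4:30 = 07:04 UTC on Jul 24.
Add 8 hours and 36 minutes leg 1 → 15:40 UTC.
Add 1 hour 50 minutes layover in Denver → 17:30 UTC.
Add 7 hours 28 minutes leg 2 → 00:58 UTC (Jul 25).
Add 3 hours 40 minutes layover in Oakridge City → 04:38 UTC.
Add 11 hours and 6 minutes leg 3 → 15:44 UTC.
Suva is UTC+12:00, so local arrival = 15:44 + 12:00 = 03:44 on Jul 26.

03:44 on Jul 26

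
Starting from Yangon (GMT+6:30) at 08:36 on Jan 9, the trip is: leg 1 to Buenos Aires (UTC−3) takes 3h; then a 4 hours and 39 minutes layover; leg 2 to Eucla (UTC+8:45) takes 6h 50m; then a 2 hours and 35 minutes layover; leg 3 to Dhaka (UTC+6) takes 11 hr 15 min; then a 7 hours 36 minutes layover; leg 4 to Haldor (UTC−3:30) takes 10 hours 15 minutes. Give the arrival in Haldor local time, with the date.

20:46 on January 10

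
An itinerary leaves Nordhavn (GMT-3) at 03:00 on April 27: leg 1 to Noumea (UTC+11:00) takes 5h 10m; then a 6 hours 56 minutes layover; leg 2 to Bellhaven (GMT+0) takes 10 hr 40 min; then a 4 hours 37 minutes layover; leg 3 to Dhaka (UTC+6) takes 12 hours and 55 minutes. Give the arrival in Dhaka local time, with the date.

04:18 on Apr 29

Convert departure to UTC: 03:00 + 3:00 = 06:00 UTC on Apr 27.
Add 5 hours 10 minutes leg 1 → 11:10 UTC.
Add 6 hours 56 minutes layover in Noumea → 18:06 UTC.
Add 10 hours 40 minutes leg 2 → 04:46 UTC (Apr 28).
Add 4 hours and 37 minutes layover in Bellhaven → 09:23 UTC.
Add 12 hours and 55 minutes leg 3 → 22:18 UTC.
Dhaka is UTC+6:00, so local arrival = 22:18 + 6:00 = 04:18 on Apr 29.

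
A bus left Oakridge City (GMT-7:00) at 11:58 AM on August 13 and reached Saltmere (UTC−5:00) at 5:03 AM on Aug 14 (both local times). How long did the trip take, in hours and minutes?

15 hours 5 minutes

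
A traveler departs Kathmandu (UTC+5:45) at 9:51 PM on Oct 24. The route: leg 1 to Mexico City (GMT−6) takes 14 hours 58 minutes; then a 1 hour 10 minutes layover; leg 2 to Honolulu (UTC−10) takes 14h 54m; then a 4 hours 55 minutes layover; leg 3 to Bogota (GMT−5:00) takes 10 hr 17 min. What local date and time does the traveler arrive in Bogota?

Convert departure to UTC: 9:51 PM − 5:45 = 4:06 PM UTC on Oct 24.
Add 14 hours and 58 minutes leg 1 → 7:04 AM UTC (Oct 25).
Add 1 hour and 10 minutes layover in Mexico City → 8:14 AM UTC.
Add 14 hours and 54 minutes leg 2 → 11:08 PM UTC.
Add 4 hours and 55 minutes layover in Honolulu → 4:03 AM UTC (Oct 26).
Add 10 hours 17 minutes leg 3 → 2:20 PM UTC.
Bogota is UTC−5:00, so local arrival = 2:20 PM − 5:00 = 9:20 AM on Oct 26.

9:20 AM on October 26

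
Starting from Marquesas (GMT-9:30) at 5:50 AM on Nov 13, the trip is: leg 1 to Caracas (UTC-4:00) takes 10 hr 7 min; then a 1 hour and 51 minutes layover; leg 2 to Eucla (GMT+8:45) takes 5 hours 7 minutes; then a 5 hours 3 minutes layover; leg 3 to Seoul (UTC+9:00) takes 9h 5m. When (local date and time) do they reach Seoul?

7:33 AM on November 15

Convert departure to UTC: 5:50 AM + 9:30 = 3:20 PM UTC on Nov 13.
Add 10 hours 7 minutes leg 1 → 1:27 AM UTC (Nov 14).
Add 1 hour 51 minutes layover in Caracas → 3:18 AM UTC.
Add 5 hours 7 minutes leg 2 → 8:25 AM UTC.
Add 5 hours and 3 minutes layover in Eucla → 1:28 PM UTC.
Add 9 hours 5 minutes leg 3 → 10:33 PM UTC.
Seoul is UTC+9:00, so local arrival = 10:33 PM + 9:00 = 7:33 AM on Nov 15.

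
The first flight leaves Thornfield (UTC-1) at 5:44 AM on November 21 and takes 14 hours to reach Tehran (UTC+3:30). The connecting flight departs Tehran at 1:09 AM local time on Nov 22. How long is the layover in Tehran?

55 minutes

Convert departure to UTC: 5:44 AM + 1:00 = 6:44 AM UTC on Nov 21.
Add 14 hours flight time → 8:44 PM UTC.
Tehran is UTC+3:30, so local arrival = 8:44 PM + 3:30 = 12:14 AM on Nov 22.
Layover = 1:09 AM − 12:14 AM = 55 minutes.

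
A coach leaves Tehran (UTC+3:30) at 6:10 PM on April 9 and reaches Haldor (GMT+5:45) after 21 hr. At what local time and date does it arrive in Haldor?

Convert departure to UTC: 6:10 PM − 3:30 = 2:40 PM UTC on Apr 9.
Add 21 hours travel time → 11:40 AM UTC (Apr 10).
Haldor is UTC+5:45, so local arrival = 11:40 AM + 5:45 = 5:25 PM on Apr 10.

5:25 PM on April 10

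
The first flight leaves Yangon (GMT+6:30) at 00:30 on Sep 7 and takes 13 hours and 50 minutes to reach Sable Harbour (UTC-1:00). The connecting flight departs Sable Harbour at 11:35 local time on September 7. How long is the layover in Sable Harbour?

Convert departure to UTC: 00:30 − 6:30 = 18:00 UTC on Sep 6.
Add 13 hours and 50 minutes flight time → 07:50 UTC (Sep 7).
Sable Harbour is UTC−1:00, so local arrival = 07:50 − 1:00 = 06:50 on Sep 7.
Layover = 11:35 − 06:50 = 4 hours 45 minutes.

4 hours 45 minutes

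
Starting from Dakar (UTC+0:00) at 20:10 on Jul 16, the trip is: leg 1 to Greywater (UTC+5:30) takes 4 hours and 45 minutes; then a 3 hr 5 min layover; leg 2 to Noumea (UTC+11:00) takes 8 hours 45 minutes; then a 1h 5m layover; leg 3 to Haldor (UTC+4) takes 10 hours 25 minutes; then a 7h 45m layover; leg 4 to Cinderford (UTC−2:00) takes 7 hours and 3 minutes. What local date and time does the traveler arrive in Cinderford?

13:03 on July 18

Dakar is at UTC+0, so departure is already 20:10 UTC on Jul 16.
Add 4 hours and 45 minutes leg 1 → 00:55 UTC (Jul 17).
Add 3 hours 5 minutes layover in Greywater → 04:00 UTC.
Add 8 hours 45 minutes leg 2 → 12:45 UTC.
Add 1 hour 5 minutes layover in Noumea → 13:50 UTC.
Add 10 hours 25 minutes leg 3 → 00:15 UTC (Jul 18).
Add 7 hours and 45 minutes layover in Haldor → 08:00 UTC.
Add 7 hours 3 minutes leg 4 → 15:03 UTC.
Cinderford is UTC−2:00, so local arrival = 15:03 − 2:00 = 13:03 on Jul 18.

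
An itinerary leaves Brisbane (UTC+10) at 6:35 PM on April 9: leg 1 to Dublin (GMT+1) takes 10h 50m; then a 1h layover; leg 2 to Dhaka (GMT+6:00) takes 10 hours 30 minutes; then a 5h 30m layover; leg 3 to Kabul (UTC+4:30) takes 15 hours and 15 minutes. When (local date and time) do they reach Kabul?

Convert departure to UTC: 6:35 PM − 10:00 = 8:35 AM UTC on Apr 9.
Add 10 hours 50 minutes leg 1 → 7:25 PM UTC.
Add 1 hour layover in Dublin → 8:25 PM UTC.
Add 10 hours 30 minutes leg 2 → 6:55 AM UTC (Apr 10).
Add 5 hours and 30 minutes layover in Dhaka → 12:25 PM UTC.
Add 15 hours 15 minutes leg 3 → 3:40 AM UTC (Apr 11).
Kabul is UTC+4:30, so local arrival = 3:40 AM + 4:30 = 8:10 AM on Apr 11.

8:10 AM on April 11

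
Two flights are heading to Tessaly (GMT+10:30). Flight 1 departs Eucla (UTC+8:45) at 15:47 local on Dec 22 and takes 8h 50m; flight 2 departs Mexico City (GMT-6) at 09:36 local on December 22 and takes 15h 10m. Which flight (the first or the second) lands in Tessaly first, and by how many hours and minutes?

the first, by 14 hours 54 minutes

Flight 1 in UTC: 15:47 − 8:45 = 07:02 on Dec 22.
+8 hours 50 minutes → arrive 15:52 UTC on Dec 22.
Flight 2 in UTC: 09:36 + 6:00 = 15:36 on Dec 22.
+15 hours and 10 minutes → arrive 06:46 UTC on Dec 23.
Flight 1 lands earlier by 14 hours 54 minutes.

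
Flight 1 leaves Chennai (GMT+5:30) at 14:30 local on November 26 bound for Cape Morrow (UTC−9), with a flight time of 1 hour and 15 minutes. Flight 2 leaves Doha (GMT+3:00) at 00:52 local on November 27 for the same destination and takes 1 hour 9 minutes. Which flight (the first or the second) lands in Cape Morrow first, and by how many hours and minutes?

Flight 1 in UTC: 14:30 − 5:30 = 09:00 on Nov 26.
+1 hour 15 minutes → arrive 10:15 UTC on Nov 26.
Flight 2 in UTC: 00:52 − 3:00 = 21:52 on Nov 26.
+1 hour 9 minutes → arrive 23:01 UTC on Nov 26.
Flight 1 lands earlier by 12 hours 46 minutes.

the first, by 12 hours 46 minutes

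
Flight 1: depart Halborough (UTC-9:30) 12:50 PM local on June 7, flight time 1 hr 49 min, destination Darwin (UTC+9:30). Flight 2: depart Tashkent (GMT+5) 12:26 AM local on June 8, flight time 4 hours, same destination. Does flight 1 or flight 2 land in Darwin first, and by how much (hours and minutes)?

the second, by 43 minutes

Flight 1 in UTC: 12:50 PM + 9:30 = 10:20 PM on Jun 7.
+1 hour and 49 minutes → arrive 12:09 AM UTC on Jun 8.
Flight 2 in UTC: 12:26 AM − 5:00 = 7:26 PM on Jun 7.
+4 hours → arrive 11:26 PM UTC on Jun 7.
Flight 2 lands earlier by 43 minutes.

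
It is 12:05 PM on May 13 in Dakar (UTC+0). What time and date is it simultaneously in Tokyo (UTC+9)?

Tokyo is 9:00 ahead of Dakar.
Shift by the zone difference: 12:05 PM + 9:00 = 9:05 PM on May 13 in Tokyo.

9:05 PM on May 13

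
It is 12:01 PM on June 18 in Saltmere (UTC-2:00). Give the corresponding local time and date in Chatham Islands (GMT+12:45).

In UTC: 12:01 PM + 2:00 = 2:01 PM on Jun 18.
Chatham Islands is UTC+12:45: 2:01 PM + 12:45 = 2:46 AM on Jun 19.

2:46 AM on Jun 19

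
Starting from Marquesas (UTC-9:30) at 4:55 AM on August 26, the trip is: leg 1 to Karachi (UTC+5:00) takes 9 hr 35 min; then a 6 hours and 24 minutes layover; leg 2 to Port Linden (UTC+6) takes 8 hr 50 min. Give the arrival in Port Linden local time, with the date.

Convert departure to UTC: 4:55 AM + 9:30 = 2:25 PM UTC on Aug 26.
Add 9 hours 35 minutes leg 1 → 12:00 AM UTC (Aug 27).
Add 6 hours and 24 minutes layover in Karachi → 6:24 AM UTC.
Add 8 hours 50 minutes leg 2 → 3:14 PM UTC.
Port Linden is UTC+6:00, so local arrival = 3:14 PM + 6:00 = 9:14 PM on Aug 27.

9:14 PM on August 27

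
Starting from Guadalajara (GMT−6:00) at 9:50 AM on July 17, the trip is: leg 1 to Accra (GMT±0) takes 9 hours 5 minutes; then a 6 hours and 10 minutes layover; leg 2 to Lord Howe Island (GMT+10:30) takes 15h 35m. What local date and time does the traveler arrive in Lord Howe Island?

9:10 AM on Jul 19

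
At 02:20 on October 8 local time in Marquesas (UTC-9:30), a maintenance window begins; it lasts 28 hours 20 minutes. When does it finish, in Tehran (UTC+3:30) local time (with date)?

19:40 on October 9

Convert start to UTC: 02:20 + 9:30 = 11:50 UTC on Oct 8.
Add 28 hours 20 minutes duration → 16:10 UTC (Oct 9).
Tehran is UTC+3:30, so local end time = 16:10 + 3:30 = 19:40 on Oct 9.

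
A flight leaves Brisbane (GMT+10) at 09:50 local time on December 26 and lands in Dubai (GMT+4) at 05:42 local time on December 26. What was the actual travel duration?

1 hour 52 minutes

Dubai is 6:00 behind Brisbane.
Clock-face elapsed time (ignoring zones) is −4 hours 8 minutes.
Actual elapsed = −4 hours 8 minutes + 6:00 = 1 hour 52 minutes.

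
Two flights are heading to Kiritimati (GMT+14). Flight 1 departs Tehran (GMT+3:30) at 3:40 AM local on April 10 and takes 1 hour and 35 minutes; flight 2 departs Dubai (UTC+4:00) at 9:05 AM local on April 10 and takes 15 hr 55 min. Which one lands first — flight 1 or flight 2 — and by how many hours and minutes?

Flight 1 in UTC: 3:40 AM − 3:30 = 12:10 AM on Apr 10.
+1 hour 35 minutes → arrive 1:45 AM UTC on Apr 10.
Flight 2 in UTC: 9:05 AM − 4:00 = 5:05 AM on Apr 10.
+15 hours and 55 minutes → arrive 9:00 PM UTC on Apr 10.
Flight 1 lands earlier by 19 hours 15 minutes.

the first, by 19 hours 15 minutes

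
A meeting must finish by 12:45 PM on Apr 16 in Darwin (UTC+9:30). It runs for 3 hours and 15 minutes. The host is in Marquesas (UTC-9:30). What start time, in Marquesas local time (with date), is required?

Target end time in UTC: 12:45 PM − 9:30 = 3:15 AM on Apr 16.
Subtract 3 hours 15 minutes → start 12:00 AM UTC on Apr 16.
Marquesas is UTC−9:30: 12:00 AM − 9:30 = 2:30 PM on Apr 15.

2:30 PM on Apr 15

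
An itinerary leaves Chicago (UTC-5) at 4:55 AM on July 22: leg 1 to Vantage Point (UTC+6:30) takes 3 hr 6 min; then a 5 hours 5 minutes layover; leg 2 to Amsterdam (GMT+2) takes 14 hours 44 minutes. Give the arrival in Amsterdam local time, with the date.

10:50 AM on July 23

Convert departure to UTC: 4:55 AM + 5:00 = 9:55 AM UTC on Jul 22.
Add 3 hours and 6 minutes leg 1 → 1:01 PM UTC.
Add 5 hours and 5 minutes layover in Vantage Point → 6:06 PM UTC.
Add 14 hours 44 minutes leg 2 → 8:50 AM UTC (Jul 23).
Amsterdam is UTC+2:00, so local arrival = 8:50 AM + 2:00 = 10:50 AM on Jul 23.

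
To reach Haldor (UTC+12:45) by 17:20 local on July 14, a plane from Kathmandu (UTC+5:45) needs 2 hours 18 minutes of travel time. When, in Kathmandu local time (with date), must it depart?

Target arrival in UTC: 17:20 − 12:45 = 04:35 on Jul 14.
Subtract 2 hours 18 minutes → departure 02:17 UTC on Jul 14.
Kathmandu is UTC+5:45: 02:17 + 5:45 = 08:02 on Jul 14.

08:02 on July 14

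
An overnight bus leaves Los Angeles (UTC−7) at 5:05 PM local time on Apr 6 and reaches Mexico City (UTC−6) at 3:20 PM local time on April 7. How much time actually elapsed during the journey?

21 hours 15 minutes

Departure in UTC: 5:05 PM + 7:00 = 12:05 AM on Apr 7.
Arrival in UTC: 3:20 PM + 6:00 = 9:20 PM on Apr 7.
Elapsed = 9:20 PM − 12:05 AM = 21 hours 15 minutes.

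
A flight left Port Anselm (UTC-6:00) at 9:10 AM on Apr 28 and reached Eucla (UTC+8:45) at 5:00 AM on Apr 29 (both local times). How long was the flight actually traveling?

5 hours 5 minutes

Eucla is 14:45 ahead of Port Anselm.
Clock-face elapsed time (ignoring zones) is 19 hours 50 minutes.
Actual elapsed = 19 hours 50 minutes − 14:45 = 5 hours 5 minutes.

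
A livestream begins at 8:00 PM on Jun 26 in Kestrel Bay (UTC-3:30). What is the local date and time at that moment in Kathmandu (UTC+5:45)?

5:15 AM on June 27

In UTC: 8:00 PM + 3:30 = 11:30 PM on Jun 26.
Kathmandu is UTC+5:45: 11:30 PM + 5:45 = 5:15 AM on Jun 27.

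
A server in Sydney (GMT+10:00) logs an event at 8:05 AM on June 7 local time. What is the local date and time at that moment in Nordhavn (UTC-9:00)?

1:05 PM on Jun 6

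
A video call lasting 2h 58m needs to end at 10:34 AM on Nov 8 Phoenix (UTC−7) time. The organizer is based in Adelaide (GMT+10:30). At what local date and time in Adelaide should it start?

1:06 AM on Nov 9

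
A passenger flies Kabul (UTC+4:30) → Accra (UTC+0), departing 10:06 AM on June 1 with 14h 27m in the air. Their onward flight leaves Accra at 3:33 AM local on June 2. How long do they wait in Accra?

Convert departure to UTC: 10:06 AM − 4:30 = 5:36 AM UTC on Jun 1.
Add 14 hours 27 minutes flight time → 8:03 PM UTC.
Accra is UTC+0, so local arrival is the same: 8:03 PM on Jun 1.
Layover = 3:33 AM − 8:03 PM (+1 day) = 7 hours 30 minutes.

7 hours 30 minutes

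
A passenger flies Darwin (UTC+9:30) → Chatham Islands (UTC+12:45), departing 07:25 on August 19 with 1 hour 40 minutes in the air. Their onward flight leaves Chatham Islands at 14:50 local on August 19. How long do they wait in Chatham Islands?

Convert departure to UTC: 07:25 − 9:30 = 21:55 UTC on Aug 18.
Add 1 hour and 40 minutes flight time → 23:35 UTC.
Chatham Islands is UTC+12:45, so local arrival = 23:35 + 12:45 = 12:20 on Aug 19.
Layover = 14:50 − 12:20 = 2 hours 30 minutes.

2 hours 30 minutes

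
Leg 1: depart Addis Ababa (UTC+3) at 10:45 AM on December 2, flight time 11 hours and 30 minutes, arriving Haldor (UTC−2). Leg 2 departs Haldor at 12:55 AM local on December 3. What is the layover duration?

7 hours 40 minutes

Convert departure to UTC: 10:45 AM − 3:00 = 7:45 AM UTC on Dec 2.
Add 11 hours 30 minutes flight time → 7:15 PM UTC.
Haldor is UTC−2:00, so local arrival = 7:15 PM − 2:00 = 5:15 PM on Dec 2.
Layover = 12:55 AM − 5:15 PM (+1 day) = 7 hours 40 minutes.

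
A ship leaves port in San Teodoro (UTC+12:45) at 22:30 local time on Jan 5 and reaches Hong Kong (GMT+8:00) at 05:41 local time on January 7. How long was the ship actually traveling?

35 hours 56 minutes

Departure in UTC: 22:30 − 12:45 = 09:45 on Jan 5.
Arrival in UTC: 05:41 − 8:00 = 21:41 on Jan 6.
Elapsed = 21:41 − 09:45 (+1 day) = 35 hours 56 minutes.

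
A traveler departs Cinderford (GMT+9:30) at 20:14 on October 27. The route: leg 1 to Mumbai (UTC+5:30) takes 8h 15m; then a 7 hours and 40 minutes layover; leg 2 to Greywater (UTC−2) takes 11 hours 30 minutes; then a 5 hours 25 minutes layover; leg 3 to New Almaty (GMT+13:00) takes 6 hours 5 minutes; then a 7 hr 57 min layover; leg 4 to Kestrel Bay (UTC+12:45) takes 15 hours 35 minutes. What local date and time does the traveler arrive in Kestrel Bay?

13:56 on October 30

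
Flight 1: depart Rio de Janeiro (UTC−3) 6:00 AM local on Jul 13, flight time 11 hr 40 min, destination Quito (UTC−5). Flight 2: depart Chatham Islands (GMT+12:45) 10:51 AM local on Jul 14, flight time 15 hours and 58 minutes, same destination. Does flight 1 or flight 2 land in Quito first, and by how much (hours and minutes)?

the first, by 17 hours 24 minutes

Flight 1 in UTC: 6:00 AM + 3:00 = 9:00 AM on Jul 13.
+11 hours and 40 minutes → arrive 8:40 PM UTC on Jul 13.
Flight 2 in UTC: 10:51 AM − 12:45 = 10:06 PM on Jul 13.
+15 hours 58 minutes → arrive 2:04 PM UTC on Jul 14.
Flight 1 lands earlier by 17 hours 24 minutes.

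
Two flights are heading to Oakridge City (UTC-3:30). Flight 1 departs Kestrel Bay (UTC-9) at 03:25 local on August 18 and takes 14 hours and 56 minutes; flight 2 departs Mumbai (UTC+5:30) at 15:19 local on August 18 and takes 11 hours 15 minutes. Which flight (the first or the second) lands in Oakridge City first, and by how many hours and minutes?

Flight 1 in UTC: 03:25 + 9:00 = 12:25 on Aug 18.
+14 hours 56 minutes → arrive 03:21 UTC on Aug 19.
Flight 2 in UTC: 15:19 − 5:30 = 09:49 on Aug 18.
+11 hours and 15 minutes → arrive 21:04 UTC on Aug 18.
Flight 2 lands earlier by 6 hours 17 minutes.

the second, by 6 hours 17 minutes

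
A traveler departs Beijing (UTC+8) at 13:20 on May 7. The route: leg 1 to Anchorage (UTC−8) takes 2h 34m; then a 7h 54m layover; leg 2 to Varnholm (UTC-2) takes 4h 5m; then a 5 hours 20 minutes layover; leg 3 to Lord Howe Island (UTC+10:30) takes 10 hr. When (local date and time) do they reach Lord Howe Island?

Convert departure to UTC: 13:20 − 8:00 = 05:20 UTC on May 7.
Add 2 hours 34 minutes leg 1 → 07:54 UTC.
Add 7 hours and 54 minutes layover in Anchorage → 15:48 UTC.
Add 4 hours and 5 minutes leg 2 → 19:53 UTC.
Add 5 hours and 20 minutes layover in Varnholm → 01:13 UTC (May 8).
Add 10 hours leg 3 → 11:13 UTC.
Lord Howe Island is UTC+10:30, so local arrival = 11:13 + 10:30 = 21:43 on May 8.

21:43 on May 8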